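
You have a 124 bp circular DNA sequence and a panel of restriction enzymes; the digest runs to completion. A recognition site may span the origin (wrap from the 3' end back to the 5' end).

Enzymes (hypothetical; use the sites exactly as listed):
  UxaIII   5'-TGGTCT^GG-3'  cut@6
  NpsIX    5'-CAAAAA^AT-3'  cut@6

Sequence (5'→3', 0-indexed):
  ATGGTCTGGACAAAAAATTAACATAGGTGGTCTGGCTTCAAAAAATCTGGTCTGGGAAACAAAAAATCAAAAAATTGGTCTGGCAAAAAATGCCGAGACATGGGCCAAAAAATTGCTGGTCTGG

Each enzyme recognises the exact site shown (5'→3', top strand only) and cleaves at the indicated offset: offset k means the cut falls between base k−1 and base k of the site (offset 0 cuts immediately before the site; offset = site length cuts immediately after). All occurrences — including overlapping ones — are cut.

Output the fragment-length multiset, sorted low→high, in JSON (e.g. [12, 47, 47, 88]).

Site scan:
  UxaIII TGGTCTGG/6: at [1, 27, 47, 75, 116] ⇒ [7, 33, 53, 81, 122]
  NpsIX CAAAAAAT/6: at [10, 38, 59, 67, 83, 105] ⇒ [16, 44, 65, 73, 89, 111]

All cut coordinates (distinct, sorted): [7, 16, 33, 44, 53, 65, 73, 81, 89, 111, 122]

Fragments:
  7→16: 9 bp
  16→33: 17 bp
  33→44: 11 bp
  44→53: 9 bp
  53→65: 12 bp
  65→73: 8 bp
  73→81: 8 bp
  81→89: 8 bp
  89→111: 22 bp
  111→122: 11 bp
  122→7 (wrap): 124-122+7 = 9 bp

[8,8,8,9,9,9,11,11,12,17,22]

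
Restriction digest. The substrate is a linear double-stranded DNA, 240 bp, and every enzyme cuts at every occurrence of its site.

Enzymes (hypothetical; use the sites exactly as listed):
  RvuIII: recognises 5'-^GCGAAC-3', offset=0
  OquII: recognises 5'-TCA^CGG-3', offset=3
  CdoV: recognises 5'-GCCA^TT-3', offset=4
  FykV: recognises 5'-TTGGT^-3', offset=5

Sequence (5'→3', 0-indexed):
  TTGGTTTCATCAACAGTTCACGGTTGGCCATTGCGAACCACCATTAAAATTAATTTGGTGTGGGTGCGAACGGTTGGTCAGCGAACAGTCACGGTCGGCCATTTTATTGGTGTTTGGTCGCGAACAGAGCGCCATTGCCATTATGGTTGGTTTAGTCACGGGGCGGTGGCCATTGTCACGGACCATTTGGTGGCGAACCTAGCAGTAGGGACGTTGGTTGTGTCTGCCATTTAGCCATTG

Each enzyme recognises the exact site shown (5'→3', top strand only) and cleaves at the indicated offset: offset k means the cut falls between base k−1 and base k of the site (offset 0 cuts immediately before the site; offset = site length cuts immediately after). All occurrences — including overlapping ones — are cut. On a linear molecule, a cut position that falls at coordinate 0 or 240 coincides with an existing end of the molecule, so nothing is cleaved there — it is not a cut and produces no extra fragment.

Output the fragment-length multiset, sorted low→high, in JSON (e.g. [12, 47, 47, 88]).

Site scan:
  RvuIII (GCGAAC, off=0): starts [32, 65, 80, 119, 192] → cuts [32, 65, 80, 119, 192]
  OquII (TCACGG, off=3): starts [17, 88, 155, 175] → cuts [20, 91, 158, 178]
  CdoV (GCCATT, off=4): starts [26, 97, 130, 136, 168, 225, 233] → cuts [30, 101, 134, 140, 172, 229, 237]
  FykV (TTGGT, off=5): starts [0, 54, 73, 106, 113, 146, 186, 213] → cuts [5, 59, 78, 111, 118, 151, 191, 218]

Pooled cuts: [5, 20, 30, 32, 59, 65, 78, 80, 91, 101, 111, 118, 119, 134, 140, 151, 158, 172, 178, 191, 192, 218, 229, 237]

Fragment lengths:
  [0,5): 5 bp
  [5,20): 15 bp
  [20,30): 10 bp
  [30,32): 2 bp
  [32,59): 27 bp
  [59,65): 6 bp
  [65,78): 13 bp
  [78,80): 2 bp
  [80,91): 11 bp
  [91,101): 10 bp
  [101,111): 10 bp
  [111,118): 7 bp
  [118,119): 1 bp
  [119,134): 15 bp
  [134,140): 6 bp
  [140,151): 11 bp
  [151,158): 7 bp
  [158,172): 14 bp
  [172,178): 6 bp
  [178,191): 13 bp
  [191,192): 1 bp
  [192,218): 26 bp
  [218,229): 11 bp
  [229,237): 8 bp
  [237,240): 3 bp

[1,1,2,2,3,5,6,6,6,7,7,8,10,10,10,11,11,11,13,13,14,15,15,26,27]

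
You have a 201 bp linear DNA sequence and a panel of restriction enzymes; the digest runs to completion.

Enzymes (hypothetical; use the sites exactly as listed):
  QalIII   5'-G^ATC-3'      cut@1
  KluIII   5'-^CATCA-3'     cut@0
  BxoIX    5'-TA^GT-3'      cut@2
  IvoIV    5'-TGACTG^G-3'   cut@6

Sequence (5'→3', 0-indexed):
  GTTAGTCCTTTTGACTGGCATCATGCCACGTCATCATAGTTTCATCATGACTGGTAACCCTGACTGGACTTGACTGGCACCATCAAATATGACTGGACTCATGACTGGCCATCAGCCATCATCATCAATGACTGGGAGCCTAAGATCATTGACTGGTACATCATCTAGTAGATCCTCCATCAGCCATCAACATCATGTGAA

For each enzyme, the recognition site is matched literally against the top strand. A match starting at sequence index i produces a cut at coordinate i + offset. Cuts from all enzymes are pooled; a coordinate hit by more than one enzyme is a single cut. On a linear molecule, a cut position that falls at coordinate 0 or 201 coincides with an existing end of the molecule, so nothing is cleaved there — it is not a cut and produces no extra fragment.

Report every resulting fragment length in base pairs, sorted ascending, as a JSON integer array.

[1,2,3,3,3,4,4,4,4,6,6,7,7,7,9,10,10,11,11,11,12,12,13,13,13,15]

Site scan:
  QalIII GATC/1: at [143, 170] ⇒ [144, 171]
  KluIII CATCA/0: at [18, 31, 42, 80, 109, 116, 119, 122, 158, 177, 184, 190] ⇒ [18, 31, 42, 80, 109, 116, 119, 122, 158, 177, 184, 190]
  BxoIX TAGT/2: at [2, 36, 165] ⇒ [4, 38, 167]
  IvoIV TGACTGG/6: at [11, 47, 60, 70, 89, 101, 128, 149] ⇒ [17, 53, 66, 76, 95, 107, 134, 155]

Pooled cuts: [4, 17, 18, 31, 38, 42, 53, 66, 76, 80, 95, 107, 109, 116, 119, 122, 134, 144, 155, 158, 167, 171, 177, 184, 190]

Fragments:
  [0,4): 4 bp
  [4,17): 13 bp
  [17,18): 1 bp
  [18,31): 13 bp
  [31,38): 7 bp
  [38,42): 4 bp
  [42,53): 11 bp
  [53,66): 13 bp
  [66,76): 10 bp
  [76,80): 4 bp
  [80,95): 15 bp
  [95,107): 12 bp
  [107,109): 2 bp
  [109,116): 7 bp
  [116,119): 3 bp
  [119,122): 3 bp
  [122,134): 12 bp
  [134,144): 10 bp
  [144,155): 11 bp
  [155,158): 3 bp
  [158,167): 9 bp
  [167,171): 4 bp
  [171,177): 6 bp
  [177,184): 7 bp
  [184,190): 6 bp
  [190,201): 11 bp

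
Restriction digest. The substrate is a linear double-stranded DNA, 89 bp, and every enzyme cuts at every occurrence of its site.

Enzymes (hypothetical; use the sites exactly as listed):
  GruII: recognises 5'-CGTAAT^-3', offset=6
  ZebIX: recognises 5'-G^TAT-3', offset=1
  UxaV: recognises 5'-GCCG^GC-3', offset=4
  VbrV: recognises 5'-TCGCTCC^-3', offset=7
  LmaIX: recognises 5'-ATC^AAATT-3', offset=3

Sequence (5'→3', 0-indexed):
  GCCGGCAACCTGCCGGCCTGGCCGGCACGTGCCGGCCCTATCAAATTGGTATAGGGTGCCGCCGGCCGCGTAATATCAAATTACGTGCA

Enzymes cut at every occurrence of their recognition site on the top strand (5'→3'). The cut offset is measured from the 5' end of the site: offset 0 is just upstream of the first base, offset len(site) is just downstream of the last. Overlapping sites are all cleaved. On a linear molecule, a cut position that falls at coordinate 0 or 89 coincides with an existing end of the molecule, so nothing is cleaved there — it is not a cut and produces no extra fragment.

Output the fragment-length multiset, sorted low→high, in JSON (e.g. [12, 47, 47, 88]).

[3,4,7,8,9,10,10,11,12,15]

Per-enzyme occurrences:
  GruII CGTAAT/6: at [68] ⇒ [74]
  ZebIX GTAT/1: at [48] ⇒ [49]
  UxaV GCCGGC/4: at [0, 11, 20, 30, 60] ⇒ [4, 15, 24, 34, 64]
  VbrV (TCGCTCC, off=7): no sites
  LmaIX ATCAAATT/3: at [39, 74] ⇒ [42, 77]

All cut coordinates (distinct, sorted): [4, 15, 24, 34, 42, 49, 64, 74, 77]

Fragments:
  [0,4): 4 bp
  [4,15): 11 bp
  [15,24): 9 bp
  [24,34): 10 bp
  [34,42): 8 bp
  [42,49): 7 bp
  [49,64): 15 bp
  [64,74): 10 bp
  [74,77): 3 bp
  [77,89): 12 bp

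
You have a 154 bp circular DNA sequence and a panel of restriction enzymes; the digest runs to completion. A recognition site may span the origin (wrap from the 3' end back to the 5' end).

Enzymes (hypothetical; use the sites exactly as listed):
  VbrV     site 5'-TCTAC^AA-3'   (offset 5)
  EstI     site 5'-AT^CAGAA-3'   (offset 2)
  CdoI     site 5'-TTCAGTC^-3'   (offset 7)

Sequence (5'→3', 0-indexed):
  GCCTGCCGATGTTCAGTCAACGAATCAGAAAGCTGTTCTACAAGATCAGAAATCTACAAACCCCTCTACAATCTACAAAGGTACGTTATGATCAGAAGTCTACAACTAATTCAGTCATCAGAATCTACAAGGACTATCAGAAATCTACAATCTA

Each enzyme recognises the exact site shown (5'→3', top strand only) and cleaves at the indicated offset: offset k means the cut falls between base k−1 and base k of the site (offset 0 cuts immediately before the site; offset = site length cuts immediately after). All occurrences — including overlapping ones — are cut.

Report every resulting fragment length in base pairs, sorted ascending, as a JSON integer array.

[2,5,7,7,9,10,11,11,11,12,13,16,16,24]

Per-enzyme occurrences:
  VbrV TCTACAA/5: at [36, 52, 64, 71, 98, 123, 143] ⇒ [41, 57, 69, 76, 103, 128, 148]
  EstI ATCAGAA/2: at [23, 44, 90, 116, 135] ⇒ [25, 46, 92, 118, 137]
  CdoI TTCAGTC/7: at [11, 109] ⇒ [18, 116]

All cut coordinates (distinct, sorted): [18, 25, 41, 46, 57, 69, 76, 92, 103, 116, 118, 128, 137, 148]

Fragment lengths:
  18→25: 7 bp
  25→41: 16 bp
  41→46: 5 bp
  46→57: 11 bp
  57→69: 12 bp
  69→76: 7 bp
  76→92: 16 bp
  92→103: 11 bp
  103→116: 13 bp
  116→118: 2 bp
  118→128: 10 bp
  128→137: 9 bp
  137→148: 11 bp
  148→18 (wrap): 154-148+18 = 24 bp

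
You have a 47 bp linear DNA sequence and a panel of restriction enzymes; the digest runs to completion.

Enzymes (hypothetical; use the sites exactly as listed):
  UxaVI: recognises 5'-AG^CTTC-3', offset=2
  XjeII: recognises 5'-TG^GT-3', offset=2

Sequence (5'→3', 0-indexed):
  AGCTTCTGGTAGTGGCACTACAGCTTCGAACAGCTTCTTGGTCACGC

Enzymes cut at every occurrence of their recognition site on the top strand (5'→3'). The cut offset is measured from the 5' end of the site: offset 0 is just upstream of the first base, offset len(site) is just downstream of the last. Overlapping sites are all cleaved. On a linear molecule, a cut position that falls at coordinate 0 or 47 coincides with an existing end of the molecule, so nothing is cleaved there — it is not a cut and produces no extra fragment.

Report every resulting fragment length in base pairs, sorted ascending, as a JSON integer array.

Site scan:
  UxaVI (AGCTTC, off=2): starts [0, 21, 31] → cuts [2, 23, 33]
  XjeII (TGGT, off=2): starts [6, 38] → cuts [8, 40]

Pooled cuts: [2, 8, 23, 33, 40]

Fragments:
  [0,2): 2 bp
  [2,8): 6 bp
  [8,23): 15 bp
  [23,33): 10 bp
  [33,40): 7 bp
  [40,47): 7 bp

[2,6,7,7,10,15]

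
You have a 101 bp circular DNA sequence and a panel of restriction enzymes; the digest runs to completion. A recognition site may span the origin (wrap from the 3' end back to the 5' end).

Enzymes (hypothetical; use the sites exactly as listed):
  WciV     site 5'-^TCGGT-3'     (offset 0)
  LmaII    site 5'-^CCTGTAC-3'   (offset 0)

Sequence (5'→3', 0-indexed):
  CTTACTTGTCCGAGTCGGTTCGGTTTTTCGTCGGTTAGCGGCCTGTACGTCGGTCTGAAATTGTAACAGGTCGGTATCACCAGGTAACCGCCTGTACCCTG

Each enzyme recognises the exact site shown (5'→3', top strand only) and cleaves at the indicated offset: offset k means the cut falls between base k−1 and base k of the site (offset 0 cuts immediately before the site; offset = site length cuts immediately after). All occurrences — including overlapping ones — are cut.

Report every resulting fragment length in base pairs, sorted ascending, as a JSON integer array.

[5,8,11,11,20,21,25]

Site scan:
  WciV (TCGGT, off=0): starts [14, 19, 30, 49, 70] → cuts [14, 19, 30, 49, 70]
  LmaII (CCTGTAC, off=0): starts [41, 90] → cuts [41, 90]

All cut coordinates (distinct, sorted): [14, 19, 30, 41, 49, 70, 90]

Fragment lengths:
  14→19: 5 bp
  19→30: 11 bp
  30→41: 11 bp
  41→49: 8 bp
  49→70: 21 bp
  70→90: 20 bp
  90→14 (wrap): 101-90+14 = 25 bp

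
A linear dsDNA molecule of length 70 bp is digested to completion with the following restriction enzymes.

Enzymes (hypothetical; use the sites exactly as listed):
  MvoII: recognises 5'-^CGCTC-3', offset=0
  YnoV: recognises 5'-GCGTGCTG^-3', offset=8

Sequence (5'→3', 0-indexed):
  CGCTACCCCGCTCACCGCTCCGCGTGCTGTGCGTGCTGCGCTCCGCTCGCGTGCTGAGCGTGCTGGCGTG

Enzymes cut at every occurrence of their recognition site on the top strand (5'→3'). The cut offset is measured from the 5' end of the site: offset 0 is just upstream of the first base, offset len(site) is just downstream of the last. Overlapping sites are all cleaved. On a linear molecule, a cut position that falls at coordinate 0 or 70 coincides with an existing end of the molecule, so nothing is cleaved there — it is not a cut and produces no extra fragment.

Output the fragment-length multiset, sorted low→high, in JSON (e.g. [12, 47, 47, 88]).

Per-enzyme occurrences:
  MvoII (CGCTC, off=0): starts [8, 15, 38, 43] → cuts [8, 15, 38, 43]
  YnoV (GCGTGCTG, off=8): starts [21, 30, 48, 57] → cuts [29, 38, 56, 65]

All cut coordinates (distinct, sorted): [8, 15, 29, 38, 43, 56, 65]

Fragment lengths:
  [0,8): 8 bp
  [8,15): 7 bp
  [15,29): 14 bp
  [29,38): 9 bp
  [38,43): 5 bp
  [43,56): 13 bp
  [56,65): 9 bp
  [65,70): 5 bp

[5,5,7,8,9,9,13,14]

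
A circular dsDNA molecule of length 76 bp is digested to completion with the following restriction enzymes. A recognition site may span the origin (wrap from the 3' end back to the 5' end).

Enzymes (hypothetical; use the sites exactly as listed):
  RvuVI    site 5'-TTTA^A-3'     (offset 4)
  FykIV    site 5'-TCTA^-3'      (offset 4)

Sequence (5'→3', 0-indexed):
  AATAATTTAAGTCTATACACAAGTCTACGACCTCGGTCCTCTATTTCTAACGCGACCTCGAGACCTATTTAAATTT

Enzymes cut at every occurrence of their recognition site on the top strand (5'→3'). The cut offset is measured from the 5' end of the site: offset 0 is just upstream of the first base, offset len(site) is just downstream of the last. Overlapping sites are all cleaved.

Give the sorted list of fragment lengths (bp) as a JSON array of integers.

[6,6,6,8,12,16,22]

Scan for sites:
  RvuVI TTTAA/4: at [5, 67, 73] ⇒ [1, 9, 71]
  FykIV TCTA/4: at [11, 23, 39, 45] ⇒ [15, 27, 43, 49]

Pooled cuts: [1, 9, 15, 27, 43, 49, 71]

Fragments:
  1→9: 8 bp
  9→15: 6 bp
  15→27: 12 bp
  27→43: 16 bp
  43→49: 6 bp
  49→71: 22 bp
  71→1 (wrap): 76-71+1 = 6 bp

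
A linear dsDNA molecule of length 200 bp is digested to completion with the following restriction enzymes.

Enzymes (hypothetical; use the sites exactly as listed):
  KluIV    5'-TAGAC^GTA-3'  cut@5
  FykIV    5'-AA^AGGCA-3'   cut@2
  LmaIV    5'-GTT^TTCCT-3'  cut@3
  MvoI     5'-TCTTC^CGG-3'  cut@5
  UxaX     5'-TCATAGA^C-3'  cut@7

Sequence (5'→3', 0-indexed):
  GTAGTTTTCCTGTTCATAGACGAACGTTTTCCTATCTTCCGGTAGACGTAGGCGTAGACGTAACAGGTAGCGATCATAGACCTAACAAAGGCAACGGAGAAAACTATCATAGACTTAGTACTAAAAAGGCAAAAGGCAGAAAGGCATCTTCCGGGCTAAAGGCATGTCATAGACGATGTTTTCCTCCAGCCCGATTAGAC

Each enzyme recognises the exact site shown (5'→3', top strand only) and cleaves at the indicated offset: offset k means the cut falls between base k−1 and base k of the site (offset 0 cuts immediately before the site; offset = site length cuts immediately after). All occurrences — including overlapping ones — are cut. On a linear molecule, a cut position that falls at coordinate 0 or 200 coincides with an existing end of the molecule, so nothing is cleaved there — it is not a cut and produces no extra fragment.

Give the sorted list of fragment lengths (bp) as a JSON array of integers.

Scan for sites:
  KluIV TAGACGTA/5: at [42, 54] ⇒ [47, 59]
  FykIV AAAGGCA/2: at [86, 124, 131, 139, 157] ⇒ [88, 126, 133, 141, 159]
  LmaIV GTTTTCCT/3: at [3, 25, 177] ⇒ [6, 28, 180]
  MvoI TCTTCCGG/5: at [34, 146] ⇒ [39, 151]
  UxaX TCATAGAC/7: at [13, 73, 106, 166] ⇒ [20, 80, 113, 173]

All cut coordinates (distinct, sorted): [6, 20, 28, 39, 47, 59, 80, 88, 113, 126, 133, 141, 151, 159, 173, 180]

Fragment lengths:
  [0,6): 6 bp
  [6,20): 14 bp
  [20,28): 8 bp
  [28,39): 11 bp
  [39,47): 8 bp
  [47,59): 12 bp
  [59,80): 21 bp
  [80,88): 8 bp
  [88,113): 25 bp
  [113,126): 13 bp
  [126,133): 7 bp
  [133,141): 8 bp
  [141,151): 10 bp
  [151,159): 8 bp
  [159,173): 14 bp
  [173,180): 7 bp
  [180,200): 20 bp

[6,7,7,8,8,8,8,8,10,11,12,13,14,14,20,21,25]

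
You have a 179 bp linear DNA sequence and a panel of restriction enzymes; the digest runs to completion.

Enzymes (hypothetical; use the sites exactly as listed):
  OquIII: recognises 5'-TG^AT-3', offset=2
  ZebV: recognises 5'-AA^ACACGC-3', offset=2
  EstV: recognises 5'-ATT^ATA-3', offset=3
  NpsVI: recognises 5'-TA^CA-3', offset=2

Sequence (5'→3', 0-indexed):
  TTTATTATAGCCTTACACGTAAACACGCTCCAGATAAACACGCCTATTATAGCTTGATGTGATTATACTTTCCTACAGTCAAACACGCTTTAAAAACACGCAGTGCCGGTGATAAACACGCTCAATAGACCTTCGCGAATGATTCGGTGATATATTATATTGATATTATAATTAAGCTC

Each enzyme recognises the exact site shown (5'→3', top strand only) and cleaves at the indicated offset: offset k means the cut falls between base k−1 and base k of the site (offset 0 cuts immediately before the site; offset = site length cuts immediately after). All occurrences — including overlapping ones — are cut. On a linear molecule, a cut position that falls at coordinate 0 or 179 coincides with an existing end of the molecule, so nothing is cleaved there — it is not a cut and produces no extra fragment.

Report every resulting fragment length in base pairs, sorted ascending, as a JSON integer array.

[3,4,5,5,6,6,7,7,7,8,8,9,11,11,12,13,15,16,26]

Per-enzyme occurrences:
  OquIII (TGAT, off=2): starts [54, 59, 109, 139, 147, 160] → cuts [56, 61, 111, 141, 149, 162]
  ZebV (AAACACGC, off=2): starts [20, 35, 80, 93, 113] → cuts [22, 37, 82, 95, 115]
  EstV (ATTATA, off=3): starts [3, 45, 61, 153, 164] → cuts [6, 48, 64, 156, 167]
  NpsVI (TACA, off=2): starts [13, 73] → cuts [15, 75]

All cut coordinates (distinct, sorted): [6, 15, 22, 37, 48, 56, 61, 64, 75, 82, 95, 111, 115, 141, 149, 156, 162, 167]

Fragments:
  [0,6): 6 bp
  [6,15): 9 bp
  [15,22): 7 bp
  [22,37): 15 bp
  [37,48): 11 bp
  [48,56): 8 bp
  [56,61): 5 bp
  [61,64): 3 bp
  [64,75): 11 bp
  [75,82): 7 bp
  [82,95): 13 bp
  [95,111): 16 bp
  [111,115): 4 bp
  [115,141): 26 bp
  [141,149): 8 bp
  [149,156): 7 bp
  [156,162): 6 bp
  [162,167): 5 bp
  [167,179): 12 bp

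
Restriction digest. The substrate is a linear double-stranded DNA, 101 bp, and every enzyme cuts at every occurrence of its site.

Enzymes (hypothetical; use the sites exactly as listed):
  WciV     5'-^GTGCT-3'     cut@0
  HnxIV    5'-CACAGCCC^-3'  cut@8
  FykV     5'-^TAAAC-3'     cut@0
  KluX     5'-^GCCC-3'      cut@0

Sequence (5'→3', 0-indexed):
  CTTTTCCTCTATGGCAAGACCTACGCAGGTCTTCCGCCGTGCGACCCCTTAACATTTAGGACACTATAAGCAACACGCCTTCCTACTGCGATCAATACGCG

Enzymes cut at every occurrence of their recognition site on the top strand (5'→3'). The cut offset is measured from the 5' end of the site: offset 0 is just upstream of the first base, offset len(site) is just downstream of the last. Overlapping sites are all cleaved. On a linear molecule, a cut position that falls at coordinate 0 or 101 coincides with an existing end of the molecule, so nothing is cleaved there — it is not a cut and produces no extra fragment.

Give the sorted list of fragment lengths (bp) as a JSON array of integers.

Site scan:
  WciV (GTGCT, off=0): no sites
  HnxIV (CACAGCCC, off=8): no sites
  FykV (TAAAC, off=0): no sites
  KluX (GCCC, off=0): no sites

All cut coordinates (distinct, sorted): ∅

Fragments:
  no cuts → one linear fragment of 101 bp

[101]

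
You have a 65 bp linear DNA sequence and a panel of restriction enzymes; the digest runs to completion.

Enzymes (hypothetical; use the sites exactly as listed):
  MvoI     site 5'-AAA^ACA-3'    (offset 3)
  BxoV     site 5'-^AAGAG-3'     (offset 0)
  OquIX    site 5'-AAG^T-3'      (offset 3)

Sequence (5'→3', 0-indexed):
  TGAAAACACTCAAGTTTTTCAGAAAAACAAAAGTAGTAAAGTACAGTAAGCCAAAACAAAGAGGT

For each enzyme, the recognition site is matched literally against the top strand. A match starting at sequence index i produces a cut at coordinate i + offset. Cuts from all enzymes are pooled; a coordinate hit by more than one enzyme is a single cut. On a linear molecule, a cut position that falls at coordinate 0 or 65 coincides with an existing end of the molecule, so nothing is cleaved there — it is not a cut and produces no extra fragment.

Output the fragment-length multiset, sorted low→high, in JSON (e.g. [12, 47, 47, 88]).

Scan for sites:
  MvoI AAAACA/3: at [2, 23, 52] ⇒ [5, 26, 55]
  BxoV AAGAG/0: at [58] ⇒ [58]
  OquIX AAGT/3: at [11, 30, 38] ⇒ [14, 33, 41]

Pooled cuts: [5, 14, 26, 33, 41, 55, 58]

Fragments:
  [0,5): 5 bp
  [5,14): 9 bp
  [14,26): 12 bp
  [26,33): 7 bp
  [33,41): 8 bp
  [41,55): 14 bp
  [55,58): 3 bp
  [58,65): 7 bp

[3,5,7,7,8,9,12,14]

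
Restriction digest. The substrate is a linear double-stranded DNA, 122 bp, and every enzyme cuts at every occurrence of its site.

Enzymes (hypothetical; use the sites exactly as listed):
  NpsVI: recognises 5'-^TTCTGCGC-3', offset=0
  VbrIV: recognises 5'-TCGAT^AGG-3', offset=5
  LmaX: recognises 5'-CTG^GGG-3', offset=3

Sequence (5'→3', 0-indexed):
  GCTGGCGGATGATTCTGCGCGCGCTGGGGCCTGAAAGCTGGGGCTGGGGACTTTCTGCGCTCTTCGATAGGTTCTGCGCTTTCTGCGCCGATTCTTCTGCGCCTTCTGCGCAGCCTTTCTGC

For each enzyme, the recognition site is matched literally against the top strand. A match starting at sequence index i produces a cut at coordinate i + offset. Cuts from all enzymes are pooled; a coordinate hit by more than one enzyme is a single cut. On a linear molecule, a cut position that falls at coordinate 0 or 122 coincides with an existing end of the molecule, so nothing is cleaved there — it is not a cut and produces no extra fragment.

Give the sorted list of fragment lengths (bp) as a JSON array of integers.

Scan for sites:
  NpsVI TTCTGCGC/0: at [12, 52, 71, 80, 94, 103] ⇒ [12, 52, 71, 80, 94, 103]
  VbrIV TCGATAGG/5: at [63] ⇒ [68]
  LmaX CTGGGG/3: at [23, 37, 43] ⇒ [26, 40, 46]

All cut coordinates (distinct, sorted): [12, 26, 40, 46, 52, 68, 71, 80, 94, 103]

Fragment lengths:
  [0,12): 12 bp
  [12,26): 14 bp
  [26,40): 14 bp
  [40,46): 6 bp
  [46,52): 6 bp
  [52,68): 16 bp
  [68,71): 3 bp
  [71,80): 9 bp
  [80,94): 14 bp
  [94,103): 9 bp
  [103,122): 19 bp

[3,6,6,9,9,12,14,14,14,16,19]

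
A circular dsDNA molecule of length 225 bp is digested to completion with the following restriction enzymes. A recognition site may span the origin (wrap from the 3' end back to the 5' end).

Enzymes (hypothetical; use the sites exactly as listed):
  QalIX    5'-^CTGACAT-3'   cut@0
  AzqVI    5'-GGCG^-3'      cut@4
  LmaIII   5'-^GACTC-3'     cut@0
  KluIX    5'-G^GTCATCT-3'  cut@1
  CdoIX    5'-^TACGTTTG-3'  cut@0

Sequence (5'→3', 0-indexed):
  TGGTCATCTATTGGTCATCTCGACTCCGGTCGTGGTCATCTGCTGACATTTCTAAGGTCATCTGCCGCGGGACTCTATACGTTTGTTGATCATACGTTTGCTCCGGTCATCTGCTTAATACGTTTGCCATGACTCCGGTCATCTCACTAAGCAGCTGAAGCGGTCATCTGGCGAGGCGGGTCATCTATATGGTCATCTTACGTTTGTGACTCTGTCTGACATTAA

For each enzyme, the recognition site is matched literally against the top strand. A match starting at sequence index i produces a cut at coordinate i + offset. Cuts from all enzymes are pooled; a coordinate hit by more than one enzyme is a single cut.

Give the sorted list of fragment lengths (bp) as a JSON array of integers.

[1,5,7,7,7,8,8,8,9,11,11,12,12,12,13,13,13,14,14,15,25]

Scan for sites:
  QalIX CTGACAT/0: at [42, 215] ⇒ [42, 215]
  AzqVI GGCG/4: at [169, 174] ⇒ [173, 178]
  LmaIII GACTC/0: at [21, 70, 130, 207] ⇒ [21, 70, 130, 207]
  KluIX GGTCATCT/1: at [1, 12, 33, 55, 104, 136, 161, 178, 190] ⇒ [2, 13, 34, 56, 105, 137, 162, 179, 191]
  CdoIX TACGTTTG/0: at [77, 92, 118, 198] ⇒ [77, 92, 118, 198]

Pooled cuts: [2, 13, 21, 34, 42, 56, 70, 77, 92, 105, 118, 130, 137, 162, 173, 178, 179, 191, 198, 207, 215]

Fragment lengths:
  2→13: 11 bp
  13→21: 8 bp
  21→34: 13 bp
  34→42: 8 bp
  42→56: 14 bp
  56→70: 14 bp
  70→77: 7 bp
  77→92: 15 bp
  92→105: 13 bp
  105→118: 13 bp
  118→130: 12 bp
  130→137: 7 bp
  137→162: 25 bp
  162→173: 11 bp
  173→178: 5 bp
  178→179: 1 bp
  179→191: 12 bp
  191→198: 7 bp
  198→207: 9 bp
  207→215: 8 bp
  215→2 (wrap): 225-215+2 = 12 bp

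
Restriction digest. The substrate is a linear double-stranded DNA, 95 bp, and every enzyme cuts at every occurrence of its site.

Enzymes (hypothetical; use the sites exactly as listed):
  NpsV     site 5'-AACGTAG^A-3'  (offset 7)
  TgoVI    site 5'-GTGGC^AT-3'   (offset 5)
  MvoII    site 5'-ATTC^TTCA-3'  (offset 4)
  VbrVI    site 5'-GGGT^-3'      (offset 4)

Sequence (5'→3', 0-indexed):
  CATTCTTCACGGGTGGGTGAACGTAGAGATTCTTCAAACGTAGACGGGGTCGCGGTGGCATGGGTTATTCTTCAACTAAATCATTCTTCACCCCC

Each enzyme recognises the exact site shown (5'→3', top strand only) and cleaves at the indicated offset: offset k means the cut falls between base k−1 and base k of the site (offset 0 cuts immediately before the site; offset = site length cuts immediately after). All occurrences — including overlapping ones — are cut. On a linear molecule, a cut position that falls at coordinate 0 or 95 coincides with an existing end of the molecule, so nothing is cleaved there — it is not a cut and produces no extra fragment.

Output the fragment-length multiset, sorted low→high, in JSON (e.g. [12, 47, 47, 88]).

Per-enzyme occurrences:
  NpsV (AACGTAGA, off=7): starts [19, 36] → cuts [26, 43]
  TgoVI (GTGGCAT, off=5): starts [54] → cuts [59]
  MvoII (ATTCTTCA, off=4): starts [1, 28, 66, 82] → cuts [5, 32, 70, 86]
  VbrVI (GGGT, off=4): starts [10, 14, 46, 61] → cuts [14, 18, 50, 65]

All cut coordinates (distinct, sorted): [5, 14, 18, 26, 32, 43, 50, 59, 65, 70, 86]

Fragments:
  [0,5): 5 bp
  [5,14): 9 bp
  [14,18): 4 bp
  [18,26): 8 bp
  [26,32): 6 bp
  [32,43): 11 bp
  [43,50): 7 bp
  [50,59): 9 bp
  [59,65): 6 bp
  [65,70): 5 bp
  [70,86): 16 bp
  [86,95): 9 bp

[4,5,5,6,6,7,8,9,9,9,11,16]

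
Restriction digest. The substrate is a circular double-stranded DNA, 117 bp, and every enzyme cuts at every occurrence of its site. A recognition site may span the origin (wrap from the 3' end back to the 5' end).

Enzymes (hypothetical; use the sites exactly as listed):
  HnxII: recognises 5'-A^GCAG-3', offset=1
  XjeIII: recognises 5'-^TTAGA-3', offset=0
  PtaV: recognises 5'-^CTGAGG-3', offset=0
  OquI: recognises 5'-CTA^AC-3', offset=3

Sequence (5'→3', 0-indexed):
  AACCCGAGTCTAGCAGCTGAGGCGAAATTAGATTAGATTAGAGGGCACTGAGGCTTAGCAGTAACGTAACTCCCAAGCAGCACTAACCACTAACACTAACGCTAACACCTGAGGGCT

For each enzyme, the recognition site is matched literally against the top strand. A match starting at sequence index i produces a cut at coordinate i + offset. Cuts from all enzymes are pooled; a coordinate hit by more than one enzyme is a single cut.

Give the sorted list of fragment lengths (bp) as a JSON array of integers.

Site scan:
  HnxII AGCAG/1: at [11, 56, 75] ⇒ [12, 57, 76]
  XjeIII TTAGA/0: at [27, 32, 37] ⇒ [27, 32, 37]
  PtaV CTGAGG/0: at [16, 47, 108] ⇒ [16, 47, 108]
  OquI CTAAC/3: at [82, 89, 95, 101, 115] ⇒ [1, 85, 92, 98, 104]

Pooled cuts: [1, 12, 16, 27, 32, 37, 47, 57, 76, 85, 92, 98, 104, 108]

Fragment lengths:
  1→12: 11 bp
  12→16: 4 bp
  16→27: 11 bp
  27→32: 5 bp
  32→37: 5 bp
  37→47: 10 bp
  47→57: 10 bp
  57→76: 19 bp
  76→85: 9 bp
  85→92: 7 bp
  92→98: 6 bp
  98→104: 6 bp
  104→108: 4 bp
  108→1 (wrap): 117-108+1 = 10 bp

[4,4,5,5,6,6,7,9,10,10,10,11,11,19]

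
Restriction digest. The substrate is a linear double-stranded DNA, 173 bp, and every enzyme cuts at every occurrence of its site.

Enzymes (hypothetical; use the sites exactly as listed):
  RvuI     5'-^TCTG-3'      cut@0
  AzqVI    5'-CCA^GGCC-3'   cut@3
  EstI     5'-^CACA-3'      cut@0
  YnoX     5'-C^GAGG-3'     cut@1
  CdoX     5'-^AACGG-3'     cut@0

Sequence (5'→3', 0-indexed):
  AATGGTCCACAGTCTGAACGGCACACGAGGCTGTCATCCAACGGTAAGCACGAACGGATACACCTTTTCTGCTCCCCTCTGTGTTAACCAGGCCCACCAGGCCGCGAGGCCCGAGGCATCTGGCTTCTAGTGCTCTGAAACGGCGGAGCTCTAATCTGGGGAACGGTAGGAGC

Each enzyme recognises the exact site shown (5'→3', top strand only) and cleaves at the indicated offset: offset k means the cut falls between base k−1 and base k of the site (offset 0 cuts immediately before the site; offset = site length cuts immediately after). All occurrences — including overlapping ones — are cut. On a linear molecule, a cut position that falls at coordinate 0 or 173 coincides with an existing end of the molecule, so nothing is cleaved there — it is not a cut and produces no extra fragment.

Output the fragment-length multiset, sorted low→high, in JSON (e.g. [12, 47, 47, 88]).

Site scan:
  RvuI TCTG/0: at [12, 67, 77, 118, 133, 154] ⇒ [12, 67, 77, 118, 133, 154]
  AzqVI CCAGGCC/3: at [87, 96] ⇒ [90, 99]
  EstI CACA/0: at [7, 21] ⇒ [7, 21]
  YnoX CGAGG/1: at [25, 104, 111] ⇒ [26, 105, 112]
  CdoX AACGG/0: at [16, 39, 52, 138, 161] ⇒ [16, 39, 52, 138, 161]

Pooled cuts: [7, 12, 16, 21, 26, 39, 52, 67, 77, 90, 99, 105, 112, 118, 133, 138, 154, 161]

Fragment lengths:
  [0,7): 7 bp
  [7,12): 5 bp
  [12,16): 4 bp
  [16,21): 5 bp
  [21,26): 5 bp
  [26,39): 13 bp
  [39,52): 13 bp
  [52,67): 15 bp
  [67,77): 10 bp
  [77,90): 13 bp
  [90,99): 9 bp
  [99,105): 6 bp
  [105,112): 7 bp
  [112,118): 6 bp
  [118,133): 15 bp
  [133,138): 5 bp
  [138,154): 16 bp
  [154,161): 7 bp
  [161,173): 12 bp

[4,5,5,5,5,6,6,7,7,7,9,10,12,13,13,13,15,15,16]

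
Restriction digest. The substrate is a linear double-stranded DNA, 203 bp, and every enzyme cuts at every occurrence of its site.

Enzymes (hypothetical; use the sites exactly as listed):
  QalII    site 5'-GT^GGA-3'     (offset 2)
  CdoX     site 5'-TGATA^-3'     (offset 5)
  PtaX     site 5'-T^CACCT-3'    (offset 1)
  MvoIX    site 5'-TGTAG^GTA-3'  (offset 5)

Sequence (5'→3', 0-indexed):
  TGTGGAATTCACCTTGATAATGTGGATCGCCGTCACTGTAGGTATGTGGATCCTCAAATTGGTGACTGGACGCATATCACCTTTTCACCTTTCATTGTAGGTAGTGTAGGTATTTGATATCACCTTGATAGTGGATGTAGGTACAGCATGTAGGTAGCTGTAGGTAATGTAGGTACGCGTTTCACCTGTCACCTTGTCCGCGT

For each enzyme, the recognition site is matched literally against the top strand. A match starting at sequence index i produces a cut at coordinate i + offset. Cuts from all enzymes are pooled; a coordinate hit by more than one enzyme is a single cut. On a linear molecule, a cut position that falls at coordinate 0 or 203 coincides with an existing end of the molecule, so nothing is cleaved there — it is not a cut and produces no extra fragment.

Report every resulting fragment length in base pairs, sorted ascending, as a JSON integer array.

Site scan:
  QalII GTGGA/2: at [1, 21, 45, 130] ⇒ [3, 23, 47, 132]
  CdoX TGATA/5: at [14, 114, 125] ⇒ [19, 119, 130]
  PtaX TCACCT/1: at [8, 76, 84, 119, 181, 188] ⇒ [9, 77, 85, 120, 182, 189]
  MvoIX TGTAGGTA/5: at [36, 95, 104, 135, 148, 158, 167] ⇒ [41, 100, 109, 140, 153, 163, 172]

All cut coordinates (distinct, sorted): [3, 9, 19, 23, 41, 47, 77, 85, 100, 109, 119, 120, 130, 132, 140, 153, 163, 172, 182, 189]

Fragment lengths:
  [0,3): 3 bp
  [3,9): 6 bp
  [9,19): 10 bp
  [19,23): 4 bp
  [23,41): 18 bp
  [41,47): 6 bp
  [47,77): 30 bp
  [77,85): 8 bp
  [85,100): 15 bp
  [100,109): 9 bp
  [109,119): 10 bp
  [119,120): 1 bp
  [120,130): 10 bp
  [130,132): 2 bp
  [132,140): 8 bp
  [140,153): 13 bp
  [153,163): 10 bp
  [163,172): 9 bp
  [172,182): 10 bp
  [182,189): 7 bp
  [189,203): 14 bp

[1,2,3,4,6,6,7,8,8,9,9,10,10,10,10,10,13,14,15,18,30]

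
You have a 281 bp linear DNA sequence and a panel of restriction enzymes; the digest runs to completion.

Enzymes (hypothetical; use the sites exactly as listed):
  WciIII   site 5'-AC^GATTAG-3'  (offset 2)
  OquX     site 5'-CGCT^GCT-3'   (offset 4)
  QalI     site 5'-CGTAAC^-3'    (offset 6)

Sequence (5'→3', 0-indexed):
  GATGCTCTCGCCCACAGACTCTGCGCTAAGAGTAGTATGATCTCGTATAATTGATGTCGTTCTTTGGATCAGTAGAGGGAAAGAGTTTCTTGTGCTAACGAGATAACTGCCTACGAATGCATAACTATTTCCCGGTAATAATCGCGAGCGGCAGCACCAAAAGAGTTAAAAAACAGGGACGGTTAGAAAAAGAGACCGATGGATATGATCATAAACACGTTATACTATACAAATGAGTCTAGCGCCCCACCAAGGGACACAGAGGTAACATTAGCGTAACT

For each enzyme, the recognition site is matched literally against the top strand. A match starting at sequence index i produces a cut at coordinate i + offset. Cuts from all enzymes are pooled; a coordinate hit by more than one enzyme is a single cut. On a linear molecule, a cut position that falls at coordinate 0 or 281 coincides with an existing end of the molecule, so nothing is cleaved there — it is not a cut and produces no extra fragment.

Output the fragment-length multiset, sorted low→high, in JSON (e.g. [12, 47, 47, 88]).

[1,280]

Site scan:
  WciIII (ACGATTAG, off=2): no sites
  OquX (CGCTGCT, off=4): no sites
  QalI (CGTAAC, off=6): starts [274] → cuts [280]

Pooled cuts: [280]

Fragments:
  [0,280): 280 bp
  [280,281): 1 bp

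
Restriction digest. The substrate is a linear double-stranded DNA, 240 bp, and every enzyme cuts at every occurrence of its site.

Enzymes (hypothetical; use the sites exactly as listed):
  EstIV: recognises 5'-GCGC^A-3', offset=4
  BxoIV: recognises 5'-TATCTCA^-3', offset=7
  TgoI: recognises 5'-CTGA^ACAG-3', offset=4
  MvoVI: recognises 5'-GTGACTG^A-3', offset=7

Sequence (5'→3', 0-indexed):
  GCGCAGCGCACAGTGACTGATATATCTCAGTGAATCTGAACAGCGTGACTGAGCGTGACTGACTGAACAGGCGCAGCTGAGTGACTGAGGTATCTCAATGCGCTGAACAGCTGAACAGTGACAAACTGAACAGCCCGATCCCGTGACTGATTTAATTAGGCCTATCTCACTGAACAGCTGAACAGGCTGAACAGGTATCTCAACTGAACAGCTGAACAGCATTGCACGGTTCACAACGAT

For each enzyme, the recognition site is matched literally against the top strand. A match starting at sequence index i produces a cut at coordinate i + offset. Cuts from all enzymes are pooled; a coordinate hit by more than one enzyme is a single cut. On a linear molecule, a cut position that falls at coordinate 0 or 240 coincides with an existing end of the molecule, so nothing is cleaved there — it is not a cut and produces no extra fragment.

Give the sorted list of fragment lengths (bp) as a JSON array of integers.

[4,4,5,5,5,8,8,8,8,9,9,10,10,10,10,10,12,12,13,15,20,20,25]

Scan for sites:
  EstIV (GCGCA, off=4): starts [0, 5, 70] → cuts [4, 9, 74]
  BxoIV (TATCTCA, off=7): starts [22, 90, 162, 195] → cuts [29, 97, 169, 202]
  TgoI (CTGAACAG, off=4): starts [35, 62, 102, 110, 125, 169, 177, 186, 203, 211] → cuts [39, 66, 106, 114, 129, 173, 181, 190, 207, 215]
  MvoVI (GTGACTGA, off=7): starts [12, 44, 54, 80, 142] → cuts [19, 51, 61, 87, 149]

All cut coordinates (distinct, sorted): [4, 9, 19, 29, 39, 51, 61, 66, 74, 87, 97, 106, 114, 129, 149, 169, 173, 181, 190, 202, 207, 215]

Fragments:
  [0,4): 4 bp
  [4,9): 5 bp
  [9,19): 10 bp
  [19,29): 10 bp
  [29,39): 10 bp
  [39,51): 12 bp
  [51,61): 10 bp
  [61,66): 5 bp
  [66,74): 8 bp
  [74,87): 13 bp
  [87,97): 10 bp
  [97,106): 9 bp
  [106,114): 8 bp
  [114,129): 15 bp
  [129,149): 20 bp
  [149,169): 20 bp
  [169,173): 4 bp
  [173,181): 8 bp
  [181,190): 9 bp
  [190,202): 12 bp
  [202,207): 5 bp
  [207,215): 8 bp
  [215,240): 25 bp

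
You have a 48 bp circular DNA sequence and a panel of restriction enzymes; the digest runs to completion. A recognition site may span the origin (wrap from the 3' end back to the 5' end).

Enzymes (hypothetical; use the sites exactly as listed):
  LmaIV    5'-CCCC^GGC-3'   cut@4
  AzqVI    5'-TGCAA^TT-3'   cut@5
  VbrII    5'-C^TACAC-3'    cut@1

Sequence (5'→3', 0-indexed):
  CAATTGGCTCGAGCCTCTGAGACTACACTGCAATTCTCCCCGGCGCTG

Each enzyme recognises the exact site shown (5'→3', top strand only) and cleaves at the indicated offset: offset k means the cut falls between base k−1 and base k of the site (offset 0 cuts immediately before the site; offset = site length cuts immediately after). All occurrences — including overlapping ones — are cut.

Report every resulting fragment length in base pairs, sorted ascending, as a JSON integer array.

[8,10,10,20]

Per-enzyme occurrences:
  LmaIV CCCCGGC/4: at [37] ⇒ [41]
  AzqVI TGCAATT/5: at [28, 46] ⇒ [3, 33]
  VbrII CTACAC/1: at [22] ⇒ [23]

Pooled cuts: [3, 23, 33, 41]

Fragments:
  3→23: 20 bp
  23→33: 10 bp
  33→41: 8 bp
  41→3 (wrap): 48-41+3 = 10 bp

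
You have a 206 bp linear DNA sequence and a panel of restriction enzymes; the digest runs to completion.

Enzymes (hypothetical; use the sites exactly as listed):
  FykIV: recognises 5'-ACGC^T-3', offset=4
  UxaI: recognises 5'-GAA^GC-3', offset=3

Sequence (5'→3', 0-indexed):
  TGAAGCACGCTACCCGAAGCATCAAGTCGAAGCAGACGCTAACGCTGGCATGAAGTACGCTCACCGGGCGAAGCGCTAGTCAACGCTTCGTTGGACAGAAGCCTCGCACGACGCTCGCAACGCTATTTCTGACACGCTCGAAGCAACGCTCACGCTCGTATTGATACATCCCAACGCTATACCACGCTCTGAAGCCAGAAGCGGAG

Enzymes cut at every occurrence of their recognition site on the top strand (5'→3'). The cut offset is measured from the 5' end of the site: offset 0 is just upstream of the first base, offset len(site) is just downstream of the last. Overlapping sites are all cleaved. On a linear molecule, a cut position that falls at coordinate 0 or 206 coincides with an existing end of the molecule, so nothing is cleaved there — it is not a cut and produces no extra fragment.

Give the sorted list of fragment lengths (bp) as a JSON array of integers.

[4,5,6,6,6,6,6,7,7,8,8,9,10,12,13,14,14,14,14,15,22]

Site scan:
  FykIV ACGCT/4: at [6, 35, 41, 56, 82, 110, 119, 133, 145, 151, 173, 183] ⇒ [10, 39, 45, 60, 86, 114, 123, 137, 149, 155, 177, 187]
  UxaI GAAGC/3: at [1, 15, 28, 69, 97, 139, 190, 197] ⇒ [4, 18, 31, 72, 100, 142, 193, 200]

Pooled cuts: [4, 10, 18, 31, 39, 45, 60, 72, 86, 100, 114, 123, 137, 142, 149, 155, 177, 187, 193, 200]

Fragment lengths:
  [0,4): 4 bp
  [4,10): 6 bp
  [10,18): 8 bp
  [18,31): 13 bp
  [31,39): 8 bp
  [39,45): 6 bp
  [45,60): 15 bp
  [60,72): 12 bp
  [72,86): 14 bp
  [86,100): 14 bp
  [100,114): 14 bp
  [114,123): 9 bp
  [123,137): 14 bp
  [137,142): 5 bp
  [142,149): 7 bp
  [149,155): 6 bp
  [155,177): 22 bp
  [177,187): 10 bp
  [187,193): 6 bp
  [193,200): 7 bp
  [200,206): 6 bp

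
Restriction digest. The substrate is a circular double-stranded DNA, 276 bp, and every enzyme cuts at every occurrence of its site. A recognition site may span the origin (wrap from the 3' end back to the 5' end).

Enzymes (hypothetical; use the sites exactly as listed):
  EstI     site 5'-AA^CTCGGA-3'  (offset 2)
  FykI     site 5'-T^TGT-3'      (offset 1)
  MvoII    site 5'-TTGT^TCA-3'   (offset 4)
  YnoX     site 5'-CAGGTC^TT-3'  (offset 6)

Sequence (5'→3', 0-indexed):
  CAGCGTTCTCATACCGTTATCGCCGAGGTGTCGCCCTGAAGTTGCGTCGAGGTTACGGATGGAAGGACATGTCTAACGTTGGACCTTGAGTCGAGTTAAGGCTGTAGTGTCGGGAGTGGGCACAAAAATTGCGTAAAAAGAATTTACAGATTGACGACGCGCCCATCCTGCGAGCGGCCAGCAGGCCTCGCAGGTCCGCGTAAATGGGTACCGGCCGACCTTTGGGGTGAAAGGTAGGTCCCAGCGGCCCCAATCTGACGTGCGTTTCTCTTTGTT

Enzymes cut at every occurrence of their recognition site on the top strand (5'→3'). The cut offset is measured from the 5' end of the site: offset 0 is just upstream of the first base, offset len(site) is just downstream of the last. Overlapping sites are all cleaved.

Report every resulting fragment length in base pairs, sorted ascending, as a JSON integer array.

[3,273]

Per-enzyme occurrences:
  EstI (AACTCGGA, off=2): no sites
  FykI (TTGT, off=1): starts [271] → cuts [272]
  MvoII (TTGTTCA, off=4): starts [271] → cuts [275]
  YnoX (CAGGTCTT, off=6): no sites

Pooled cuts: [272, 275]

Fragment lengths:
  272→275: 3 bp
  275→272 (wrap): 276-275+272 = 273 bp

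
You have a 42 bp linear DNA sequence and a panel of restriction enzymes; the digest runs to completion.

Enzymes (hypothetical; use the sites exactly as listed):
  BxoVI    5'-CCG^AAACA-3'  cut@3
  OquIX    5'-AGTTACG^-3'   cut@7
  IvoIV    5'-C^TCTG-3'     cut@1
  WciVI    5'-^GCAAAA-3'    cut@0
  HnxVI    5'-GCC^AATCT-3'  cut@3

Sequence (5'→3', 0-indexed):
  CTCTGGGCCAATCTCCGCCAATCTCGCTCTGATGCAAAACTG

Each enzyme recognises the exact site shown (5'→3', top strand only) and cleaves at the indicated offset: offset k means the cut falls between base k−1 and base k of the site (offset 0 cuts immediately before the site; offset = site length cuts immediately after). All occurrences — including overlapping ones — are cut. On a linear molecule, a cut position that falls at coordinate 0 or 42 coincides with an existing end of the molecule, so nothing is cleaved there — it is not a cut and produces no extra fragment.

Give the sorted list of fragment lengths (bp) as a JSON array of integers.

[1,6,8,8,9,10]

Per-enzyme occurrences:
  BxoVI (CCGAAACA, off=3): no sites
  OquIX (AGTTACG, off=7): no sites
  IvoIV (CTCTG, off=1): starts [0, 26] → cuts [1, 27]
  WciVI (GCAAAA, off=0): starts [33] → cuts [33]
  HnxVI (GCCAATCT, off=3): starts [6, 16] → cuts [9, 19]

All cut coordinates (distinct, sorted): [1, 9, 19, 27, 33]

Fragments:
  [0,1): 1 bp
  [1,9): 8 bp
  [9,19): 10 bp
  [19,27): 8 bp
  [27,33): 6 bp
  [33,42): 9 bp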